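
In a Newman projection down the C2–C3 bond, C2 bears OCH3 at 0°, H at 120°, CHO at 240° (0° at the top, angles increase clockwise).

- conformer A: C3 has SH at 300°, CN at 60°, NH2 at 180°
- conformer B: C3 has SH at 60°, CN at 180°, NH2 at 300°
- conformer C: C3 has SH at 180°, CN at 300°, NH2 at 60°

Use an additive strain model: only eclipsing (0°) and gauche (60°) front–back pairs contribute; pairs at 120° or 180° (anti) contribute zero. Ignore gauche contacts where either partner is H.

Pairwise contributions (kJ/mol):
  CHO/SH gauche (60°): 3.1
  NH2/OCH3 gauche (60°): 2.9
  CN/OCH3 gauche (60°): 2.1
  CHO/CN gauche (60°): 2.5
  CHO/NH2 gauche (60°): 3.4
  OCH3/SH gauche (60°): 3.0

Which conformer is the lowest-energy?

A (staggered): OCH3(0°)/SH(300°) gauche 3.0; OCH3(0°)/CN(60°) gauche 2.1; CHO(240°)/SH(300°) gauche 3.1; CHO(240°)/NH2(180°) gauche 3.4 → 11.6 kJ/mol.
B (staggered): OCH3(0°)/SH(60°) gauche 3.0; OCH3(0°)/NH2(300°) gauche 2.9; CHO(240°)/CN(180°) gauche 2.5; CHO(240°)/NH2(300°) gauche 3.4 → 11.8 kJ/mol.
C (staggered): OCH3(0°)/CN(300°) gauche 2.1; OCH3(0°)/NH2(60°) gauche 2.9; CHO(240°)/SH(180°) gauche 3.1; CHO(240°)/CN(300°) gauche 2.5 → 10.6 kJ/mol.
C has the lowest total (10.6 kJ/mol).

C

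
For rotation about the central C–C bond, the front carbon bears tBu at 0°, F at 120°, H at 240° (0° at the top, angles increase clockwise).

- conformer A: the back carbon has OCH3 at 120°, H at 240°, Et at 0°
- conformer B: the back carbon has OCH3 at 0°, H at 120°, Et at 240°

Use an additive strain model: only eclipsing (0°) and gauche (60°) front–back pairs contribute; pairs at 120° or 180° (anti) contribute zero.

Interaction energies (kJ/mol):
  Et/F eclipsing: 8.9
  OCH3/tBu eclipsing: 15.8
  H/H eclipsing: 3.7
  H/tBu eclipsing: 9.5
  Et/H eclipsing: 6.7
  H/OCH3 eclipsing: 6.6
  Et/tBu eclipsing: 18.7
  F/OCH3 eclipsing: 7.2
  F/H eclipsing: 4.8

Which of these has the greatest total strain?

A (eclipsed): tBu–Et eclipsed, F–OCH3 eclipsed, H–H eclipsed; 18.7 + 7.2 + 3.7 = 29.6 kJ/mol.
B (eclipsed): tBu–OCH3 eclipsed, F–H eclipsed, H–Et eclipsed; 15.8 + 4.8 + 6.7 = 27.3 kJ/mol.
A has the highest total (29.6 kJ/mol).

A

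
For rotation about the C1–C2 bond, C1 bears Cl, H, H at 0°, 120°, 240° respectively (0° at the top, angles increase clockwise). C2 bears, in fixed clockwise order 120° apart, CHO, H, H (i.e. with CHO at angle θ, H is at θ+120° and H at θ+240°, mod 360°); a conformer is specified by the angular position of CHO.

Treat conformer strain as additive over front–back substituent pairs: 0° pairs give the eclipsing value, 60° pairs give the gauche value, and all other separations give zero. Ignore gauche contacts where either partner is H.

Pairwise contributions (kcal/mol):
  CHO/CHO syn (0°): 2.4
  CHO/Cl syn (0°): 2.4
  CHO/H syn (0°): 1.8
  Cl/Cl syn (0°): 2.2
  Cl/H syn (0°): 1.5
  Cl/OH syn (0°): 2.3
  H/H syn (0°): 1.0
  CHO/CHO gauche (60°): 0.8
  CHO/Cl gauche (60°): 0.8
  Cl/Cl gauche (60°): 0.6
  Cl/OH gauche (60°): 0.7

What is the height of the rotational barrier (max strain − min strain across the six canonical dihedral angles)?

4.4 kcal/mol

CHO at 0° is eclipsed. Cl at 0° is eclipsed with CHO at 0° (2.4); H at 120° is eclipsed with H at 120° (1.0); H at 240° is eclipsed with H at 240° (1.0). Total 4.4 kcal/mol.
CHO at 60° is staggered. Cl at 0° is gauche with CHO at 60° (0.8). Total 0.8 kcal/mol.
CHO at 120° is eclipsed. Cl at 0° is eclipsed with H at 0° (1.5); H at 120° is eclipsed with CHO at 120° (1.8); H at 240° is eclipsed with H at 240° (1.0). Total 4.3 kcal/mol.
CHO at 180° (staggered): no non-H gauche contacts → 0.0 kcal/mol.
CHO at 240° is eclipsed. Cl at 0° is eclipsed with H at 0° (1.5); H at 120° is eclipsed with H at 120° (1.0); H at 240° is eclipsed with CHO at 240° (1.8). Total 4.3 kcal/mol.
CHO at 300° is staggered. Cl at 0° is gauche with CHO at 300° (0.8). Total 0.8 kcal/mol.
Max at 0° (4.4 kcal/mol), min at 180° (0.0 kcal/mol); barrier = 4.4 kcal/mol.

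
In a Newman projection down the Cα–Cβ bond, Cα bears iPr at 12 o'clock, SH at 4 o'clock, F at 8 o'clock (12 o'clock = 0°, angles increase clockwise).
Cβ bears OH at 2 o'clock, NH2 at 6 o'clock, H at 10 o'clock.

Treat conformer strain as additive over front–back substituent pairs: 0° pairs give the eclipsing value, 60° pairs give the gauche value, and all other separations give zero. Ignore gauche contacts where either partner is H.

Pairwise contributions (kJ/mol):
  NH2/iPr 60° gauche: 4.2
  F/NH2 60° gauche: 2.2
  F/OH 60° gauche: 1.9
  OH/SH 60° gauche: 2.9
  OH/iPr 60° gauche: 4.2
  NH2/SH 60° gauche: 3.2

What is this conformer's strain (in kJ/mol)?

This conformer is staggered. iPr at 0° is gauche with OH at 60° (4.2); SH at 120° is gauche with OH at 60° (2.9); SH at 120° is gauche with NH2 at 180° (3.2); F at 240° is gauche with NH2 at 180° (2.2). Total 12.5 kJ/mol.

12.5 kJ/mol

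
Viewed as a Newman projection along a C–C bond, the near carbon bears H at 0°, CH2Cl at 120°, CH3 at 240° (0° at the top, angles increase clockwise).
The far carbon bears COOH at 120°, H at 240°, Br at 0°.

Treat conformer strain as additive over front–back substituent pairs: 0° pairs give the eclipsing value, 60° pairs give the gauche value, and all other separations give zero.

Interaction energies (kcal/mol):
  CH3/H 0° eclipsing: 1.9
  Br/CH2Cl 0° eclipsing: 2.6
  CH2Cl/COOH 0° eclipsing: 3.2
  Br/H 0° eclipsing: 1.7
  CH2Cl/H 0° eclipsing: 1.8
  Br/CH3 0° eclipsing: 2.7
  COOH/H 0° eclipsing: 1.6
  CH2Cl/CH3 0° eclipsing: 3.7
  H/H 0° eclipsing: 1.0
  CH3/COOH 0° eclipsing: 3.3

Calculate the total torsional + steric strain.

6.8 kcal/mol

This conformer (eclipsed): H(0°)/Br(0°) eclipsed 1.7; CH2Cl(120°)/COOH(120°) eclipsed 3.2; CH3(240°)/H(240°) eclipsed 1.9 → 6.8 kcal/mol.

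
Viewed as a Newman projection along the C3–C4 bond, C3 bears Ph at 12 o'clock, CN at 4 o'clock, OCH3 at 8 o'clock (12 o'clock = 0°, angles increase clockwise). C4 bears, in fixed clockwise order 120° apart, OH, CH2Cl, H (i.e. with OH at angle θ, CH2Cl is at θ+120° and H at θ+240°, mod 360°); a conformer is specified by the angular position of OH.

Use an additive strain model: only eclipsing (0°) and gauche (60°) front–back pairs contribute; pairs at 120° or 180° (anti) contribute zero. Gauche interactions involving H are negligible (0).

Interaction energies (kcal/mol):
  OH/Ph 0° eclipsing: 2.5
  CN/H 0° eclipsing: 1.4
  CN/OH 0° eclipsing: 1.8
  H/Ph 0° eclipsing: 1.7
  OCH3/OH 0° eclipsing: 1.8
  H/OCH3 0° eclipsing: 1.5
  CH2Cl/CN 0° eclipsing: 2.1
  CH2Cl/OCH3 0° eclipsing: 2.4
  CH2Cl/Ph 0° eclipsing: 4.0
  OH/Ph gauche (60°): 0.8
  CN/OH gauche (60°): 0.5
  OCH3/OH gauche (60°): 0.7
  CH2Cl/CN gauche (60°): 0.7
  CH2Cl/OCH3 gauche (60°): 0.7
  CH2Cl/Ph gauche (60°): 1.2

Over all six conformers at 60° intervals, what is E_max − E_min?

4.5 kcal/mol

OH at 0° (eclipsed): Ph–OH eclipsed, CN–CH2Cl eclipsed, OCH3–H eclipsed; 2.5 + 2.1 + 1.5 = 6.1 kcal/mol.
OH at 60° (staggered): Ph–OH gauche, CN–OH gauche, CN–CH2Cl gauche, OCH3–CH2Cl gauche; 0.8 + 0.5 + 0.7 + 0.7 = 2.7 kcal/mol.
OH at 120° (eclipsed): Ph–H eclipsed, CN–OH eclipsed, OCH3–CH2Cl eclipsed; 1.7 + 1.8 + 2.4 = 5.9 kcal/mol.
OH at 180° (staggered): Ph–CH2Cl gauche, CN–OH gauche, OCH3–OH gauche, OCH3–CH2Cl gauche; 1.2 + 0.5 + 0.7 + 0.7 = 3.1 kcal/mol.
OH at 240° (eclipsed): Ph–CH2Cl eclipsed, CN–H eclipsed, OCH3–OH eclipsed; 4.0 + 1.4 + 1.8 = 7.2 kcal/mol.
OH at 300° (staggered): Ph–OH gauche, Ph–CH2Cl gauche, CN–CH2Cl gauche, OCH3–OH gauche; 0.8 + 1.2 + 0.7 + 0.7 = 3.4 kcal/mol.
Max at 240° (7.2 kcal/mol), min at 60° (2.7 kcal/mol); barrier = 4.5 kcal/mol.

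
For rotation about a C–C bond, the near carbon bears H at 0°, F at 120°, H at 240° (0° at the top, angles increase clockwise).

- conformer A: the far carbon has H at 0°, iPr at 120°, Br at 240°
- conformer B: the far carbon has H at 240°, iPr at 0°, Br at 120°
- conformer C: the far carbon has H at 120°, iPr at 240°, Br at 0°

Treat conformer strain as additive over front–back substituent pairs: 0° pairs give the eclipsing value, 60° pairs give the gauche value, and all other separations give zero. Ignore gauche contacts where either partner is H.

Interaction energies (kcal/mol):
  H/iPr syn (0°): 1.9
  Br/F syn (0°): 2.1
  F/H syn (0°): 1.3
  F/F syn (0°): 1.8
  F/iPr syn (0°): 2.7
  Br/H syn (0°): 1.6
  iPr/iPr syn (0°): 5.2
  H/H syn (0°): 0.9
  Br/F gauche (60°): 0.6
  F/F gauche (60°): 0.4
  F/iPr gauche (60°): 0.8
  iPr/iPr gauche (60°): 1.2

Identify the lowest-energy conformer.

C

A (eclipsed): H–H eclipsed, F–iPr eclipsed, H–Br eclipsed; 0.9 + 2.7 + 1.6 = 5.2 kcal/mol.
B (eclipsed): H–iPr eclipsed, F–Br eclipsed, H–H eclipsed; 1.9 + 2.1 + 0.9 = 4.9 kcal/mol.
C (eclipsed): H–Br eclipsed, F–H eclipsed, H–iPr eclipsed; 1.6 + 1.3 + 1.9 = 4.8 kcal/mol.
C has the lowest total (4.8 kcal/mol).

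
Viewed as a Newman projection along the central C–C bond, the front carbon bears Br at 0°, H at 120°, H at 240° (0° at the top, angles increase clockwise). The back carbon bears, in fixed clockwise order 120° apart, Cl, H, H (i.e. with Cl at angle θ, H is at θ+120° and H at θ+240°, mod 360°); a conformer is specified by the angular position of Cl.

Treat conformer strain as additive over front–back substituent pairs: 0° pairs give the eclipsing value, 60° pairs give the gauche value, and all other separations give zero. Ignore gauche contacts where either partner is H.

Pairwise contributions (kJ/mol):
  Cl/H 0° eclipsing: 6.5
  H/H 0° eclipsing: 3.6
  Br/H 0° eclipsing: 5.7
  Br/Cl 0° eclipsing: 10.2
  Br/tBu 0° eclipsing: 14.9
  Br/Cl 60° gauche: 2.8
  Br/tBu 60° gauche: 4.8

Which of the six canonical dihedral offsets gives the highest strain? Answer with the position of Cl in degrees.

0°

Cl at 0° (eclipsed): Br–Cl eclipsed, H–H eclipsed, H–H eclipsed; 10.2 + 3.6 + 3.6 = 17.4 kJ/mol.
Cl at 60° (staggered): Br–Cl gauche; 2.8 = 2.8 kJ/mol.
Cl at 120° (eclipsed): Br–H eclipsed, H–Cl eclipsed, H–H eclipsed; 5.7 + 6.5 + 3.6 = 15.8 kJ/mol.
Cl at 180° (staggered): no non-H gauche contacts → 0.0 kJ/mol.
Cl at 240° (eclipsed): Br–H eclipsed, H–H eclipsed, H–Cl eclipsed; 5.7 + 3.6 + 6.5 = 15.8 kJ/mol.
Cl at 300° (staggered): Br–Cl gauche; 2.8 = 2.8 kJ/mol.
The maximum (17.4 kJ/mol) occurs with Cl at 0°.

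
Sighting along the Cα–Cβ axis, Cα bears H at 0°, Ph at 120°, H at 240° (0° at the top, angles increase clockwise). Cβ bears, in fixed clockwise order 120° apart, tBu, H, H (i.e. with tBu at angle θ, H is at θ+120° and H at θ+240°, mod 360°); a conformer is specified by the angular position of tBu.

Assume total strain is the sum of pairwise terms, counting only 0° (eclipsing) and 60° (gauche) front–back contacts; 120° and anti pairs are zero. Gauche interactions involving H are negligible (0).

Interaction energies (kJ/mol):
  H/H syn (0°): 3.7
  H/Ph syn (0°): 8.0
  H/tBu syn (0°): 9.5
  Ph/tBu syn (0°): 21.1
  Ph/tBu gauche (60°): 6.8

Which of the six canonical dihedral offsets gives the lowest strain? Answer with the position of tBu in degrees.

tBu at 0° is eclipsed. H at 0° is eclipsed with tBu at 0° (9.5); Ph at 120° is eclipsed with H at 120° (8.0); H at 240° is eclipsed with H at 240° (3.7). Total 21.2 kJ/mol.
tBu at 60° is staggered. Ph at 120° is gauche with tBu at 60° (6.8). Total 6.8 kJ/mol.
tBu at 120° is eclipsed. H at 0° is eclipsed with H at 0° (3.7); Ph at 120° is eclipsed with tBu at 120° (21.1); H at 240° is eclipsed with H at 240° (3.7). Total 28.5 kJ/mol.
tBu at 180° is staggered. Ph at 120° is gauche with tBu at 180° (6.8). Total 6.8 kJ/mol.
tBu at 240° is eclipsed. H at 0° is eclipsed with H at 0° (3.7); Ph at 120° is eclipsed with H at 120° (8.0); H at 240° is eclipsed with tBu at 240° (9.5). Total 21.2 kJ/mol.
tBu at 300° (staggered): no non-H gauche contacts → 0.0 kJ/mol.
The minimum (0.0 kJ/mol) occurs with tBu at 300°.

300°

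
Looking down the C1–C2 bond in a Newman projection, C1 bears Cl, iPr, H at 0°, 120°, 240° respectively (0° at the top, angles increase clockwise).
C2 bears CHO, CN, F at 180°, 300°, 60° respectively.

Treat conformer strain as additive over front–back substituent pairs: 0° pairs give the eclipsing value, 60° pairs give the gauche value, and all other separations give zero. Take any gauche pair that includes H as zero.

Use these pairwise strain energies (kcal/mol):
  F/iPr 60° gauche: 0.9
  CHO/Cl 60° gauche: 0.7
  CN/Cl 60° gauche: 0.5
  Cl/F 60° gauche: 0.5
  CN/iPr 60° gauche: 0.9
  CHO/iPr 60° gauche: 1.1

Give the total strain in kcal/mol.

3.0 kcal/mol

This conformer (staggered): Cl–CN gauche, Cl–F gauche, iPr–CHO gauche, iPr–F gauche; 0.5 + 0.5 + 1.1 + 0.9 = 3.0 kcal/mol.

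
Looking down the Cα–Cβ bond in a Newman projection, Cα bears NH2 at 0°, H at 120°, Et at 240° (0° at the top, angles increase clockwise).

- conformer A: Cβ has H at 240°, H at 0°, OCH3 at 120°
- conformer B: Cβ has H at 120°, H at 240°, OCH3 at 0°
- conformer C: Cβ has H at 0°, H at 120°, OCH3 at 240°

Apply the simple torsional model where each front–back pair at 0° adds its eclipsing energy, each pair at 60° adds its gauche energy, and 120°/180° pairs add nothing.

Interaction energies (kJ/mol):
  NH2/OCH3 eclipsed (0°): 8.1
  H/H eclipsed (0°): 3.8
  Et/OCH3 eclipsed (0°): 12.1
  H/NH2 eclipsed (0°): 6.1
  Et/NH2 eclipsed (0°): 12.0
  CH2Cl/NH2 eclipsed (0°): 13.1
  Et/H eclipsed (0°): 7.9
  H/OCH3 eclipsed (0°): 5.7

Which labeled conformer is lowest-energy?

A

A (eclipsed): NH2(0°)/H(0°) eclipsed 6.1; H(120°)/OCH3(120°) eclipsed 5.7; Et(240°)/H(240°) eclipsed 7.9 → 19.7 kJ/mol.
B (eclipsed): NH2(0°)/OCH3(0°) eclipsed 8.1; H(120°)/H(120°) eclipsed 3.8; Et(240°)/H(240°) eclipsed 7.9 → 19.8 kJ/mol.
C (eclipsed): NH2(0°)/H(0°) eclipsed 6.1; H(120°)/H(120°) eclipsed 3.8; Et(240°)/OCH3(240°) eclipsed 12.1 → 22.0 kJ/mol.
A has the lowest total (19.7 kJ/mol).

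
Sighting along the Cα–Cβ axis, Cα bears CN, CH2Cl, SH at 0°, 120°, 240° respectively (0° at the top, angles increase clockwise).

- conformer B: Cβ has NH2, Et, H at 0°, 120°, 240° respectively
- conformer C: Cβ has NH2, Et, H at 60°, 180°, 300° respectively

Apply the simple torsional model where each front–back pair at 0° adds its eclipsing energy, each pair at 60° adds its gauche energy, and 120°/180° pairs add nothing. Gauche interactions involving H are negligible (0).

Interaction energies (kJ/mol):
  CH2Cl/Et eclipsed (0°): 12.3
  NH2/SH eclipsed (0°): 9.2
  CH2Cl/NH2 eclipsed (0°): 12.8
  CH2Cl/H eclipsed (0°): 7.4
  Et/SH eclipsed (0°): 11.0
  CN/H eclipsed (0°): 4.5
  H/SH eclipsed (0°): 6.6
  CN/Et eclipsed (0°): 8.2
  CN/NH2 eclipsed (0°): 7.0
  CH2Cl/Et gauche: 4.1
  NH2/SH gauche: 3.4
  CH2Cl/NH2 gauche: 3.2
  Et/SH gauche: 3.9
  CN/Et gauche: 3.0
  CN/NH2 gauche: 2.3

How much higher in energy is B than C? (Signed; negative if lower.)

B is eclipsed. CN at 0° is eclipsed with NH2 at 0° (7.0); CH2Cl at 120° is eclipsed with Et at 120° (12.3); SH at 240° is eclipsed with H at 240° (6.6). Total 25.9 kJ/mol.
C is staggered. CN at 0° is gauche with NH2 at 60° (2.3); CH2Cl at 120° is gauche with NH2 at 60° (3.2); CH2Cl at 120° is gauche with Et at 180° (4.1); SH at 240° is gauche with Et at 180° (3.9). Total 13.5 kJ/mol.
E(B) − E(C) = 25.9 − 13.5 = +12.4 kJ/mol.

+12.4 kJ/mol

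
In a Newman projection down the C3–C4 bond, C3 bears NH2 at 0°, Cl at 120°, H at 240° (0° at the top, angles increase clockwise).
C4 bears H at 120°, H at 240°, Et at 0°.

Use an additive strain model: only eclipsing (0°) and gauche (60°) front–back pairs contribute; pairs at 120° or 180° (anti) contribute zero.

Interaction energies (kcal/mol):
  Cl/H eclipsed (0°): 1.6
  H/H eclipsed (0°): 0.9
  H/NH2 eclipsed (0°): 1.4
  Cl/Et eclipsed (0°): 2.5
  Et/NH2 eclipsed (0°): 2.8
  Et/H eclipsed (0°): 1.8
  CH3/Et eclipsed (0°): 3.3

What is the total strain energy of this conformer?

This conformer (eclipsed): NH2(0°)/Et(0°) eclipsed 2.8; Cl(120°)/H(120°) eclipsed 1.6; H(240°)/H(240°) eclipsed 0.9 → 5.3 kcal/mol.

5.3 kcal/mol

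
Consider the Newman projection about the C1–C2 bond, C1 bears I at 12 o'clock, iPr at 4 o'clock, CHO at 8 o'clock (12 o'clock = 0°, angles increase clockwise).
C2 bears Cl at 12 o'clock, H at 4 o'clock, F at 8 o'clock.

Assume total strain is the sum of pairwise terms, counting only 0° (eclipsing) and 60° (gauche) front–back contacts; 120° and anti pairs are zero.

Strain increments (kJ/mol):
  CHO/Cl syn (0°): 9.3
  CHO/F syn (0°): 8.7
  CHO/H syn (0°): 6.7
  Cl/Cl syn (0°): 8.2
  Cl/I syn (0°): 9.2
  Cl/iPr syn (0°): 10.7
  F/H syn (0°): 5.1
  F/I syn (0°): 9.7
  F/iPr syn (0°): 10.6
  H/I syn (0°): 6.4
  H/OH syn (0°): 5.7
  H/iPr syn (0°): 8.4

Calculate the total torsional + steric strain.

26.3 kJ/mol

This conformer (eclipsed): I–Cl eclipsed, iPr–H eclipsed, CHO–F eclipsed; 9.2 + 8.4 + 8.7 = 26.3 kJ/mol.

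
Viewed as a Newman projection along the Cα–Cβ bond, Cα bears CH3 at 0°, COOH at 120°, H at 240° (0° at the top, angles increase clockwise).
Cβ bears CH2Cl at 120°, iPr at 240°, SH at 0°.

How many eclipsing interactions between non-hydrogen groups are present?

2

Non-H eclipsing pairs: CH3(0°)/SH(0°); COOH(120°)/CH2Cl(120°) — 2 interactions.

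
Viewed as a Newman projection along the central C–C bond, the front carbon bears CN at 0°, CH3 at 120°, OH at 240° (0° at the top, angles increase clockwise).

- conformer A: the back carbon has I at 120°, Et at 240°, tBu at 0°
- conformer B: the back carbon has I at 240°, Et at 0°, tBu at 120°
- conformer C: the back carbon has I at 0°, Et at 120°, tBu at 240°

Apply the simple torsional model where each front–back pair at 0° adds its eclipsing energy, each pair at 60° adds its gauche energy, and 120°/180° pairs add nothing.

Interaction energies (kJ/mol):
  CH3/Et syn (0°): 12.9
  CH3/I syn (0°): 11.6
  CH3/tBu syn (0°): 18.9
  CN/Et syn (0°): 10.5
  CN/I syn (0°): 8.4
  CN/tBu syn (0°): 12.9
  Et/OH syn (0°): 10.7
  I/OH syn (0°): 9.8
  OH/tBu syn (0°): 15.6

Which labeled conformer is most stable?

A

A (eclipsed): CN–tBu eclipsed, CH3–I eclipsed, OH–Et eclipsed; 12.9 + 11.6 + 10.7 = 35.2 kJ/mol.
B (eclipsed): CN–Et eclipsed, CH3–tBu eclipsed, OH–I eclipsed; 10.5 + 18.9 + 9.8 = 39.2 kJ/mol.
C (eclipsed): CN–I eclipsed, CH3–Et eclipsed, OH–tBu eclipsed; 8.4 + 12.9 + 15.6 = 36.9 kJ/mol.
A has the lowest total (35.2 kJ/mol).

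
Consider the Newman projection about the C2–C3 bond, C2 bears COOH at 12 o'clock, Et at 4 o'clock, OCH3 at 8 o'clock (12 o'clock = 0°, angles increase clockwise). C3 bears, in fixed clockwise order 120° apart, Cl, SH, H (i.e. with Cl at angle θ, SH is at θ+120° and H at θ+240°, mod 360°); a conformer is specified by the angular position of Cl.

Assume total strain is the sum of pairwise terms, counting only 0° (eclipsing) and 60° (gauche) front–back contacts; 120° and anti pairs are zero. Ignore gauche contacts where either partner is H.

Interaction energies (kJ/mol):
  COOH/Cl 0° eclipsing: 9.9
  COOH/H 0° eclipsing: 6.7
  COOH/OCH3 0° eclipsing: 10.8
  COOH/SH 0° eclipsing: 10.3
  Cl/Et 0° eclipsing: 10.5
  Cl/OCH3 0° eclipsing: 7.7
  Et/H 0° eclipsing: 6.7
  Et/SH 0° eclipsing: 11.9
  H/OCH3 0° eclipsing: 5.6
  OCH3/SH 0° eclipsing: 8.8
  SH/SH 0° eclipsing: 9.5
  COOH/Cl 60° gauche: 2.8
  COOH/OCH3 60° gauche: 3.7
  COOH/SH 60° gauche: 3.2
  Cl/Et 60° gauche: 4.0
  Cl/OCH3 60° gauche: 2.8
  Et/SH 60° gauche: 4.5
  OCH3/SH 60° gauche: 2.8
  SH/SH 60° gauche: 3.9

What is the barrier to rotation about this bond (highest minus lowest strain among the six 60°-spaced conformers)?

14.6 kJ/mol

Cl at 0° (eclipsed): COOH(0°)/Cl(0°) eclipsed 9.9; Et(120°)/SH(120°) eclipsed 11.9; OCH3(240°)/H(240°) eclipsed 5.6 → 27.4 kJ/mol.
Cl at 60° (staggered): COOH(0°)/Cl(60°) gauche 2.8; Et(120°)/Cl(60°) gauche 4.0; Et(120°)/SH(180°) gauche 4.5; OCH3(240°)/SH(180°) gauche 2.8 → 14.1 kJ/mol.
Cl at 120° (eclipsed): COOH(0°)/H(0°) eclipsed 6.7; Et(120°)/Cl(120°) eclipsed 10.5; OCH3(240°)/SH(240°) eclipsed 8.8 → 26.0 kJ/mol.
Cl at 180° (staggered): COOH(0°)/SH(300°) gauche 3.2; Et(120°)/Cl(180°) gauche 4.0; OCH3(240°)/Cl(180°) gauche 2.8; OCH3(240°)/SH(300°) gauche 2.8 → 12.8 kJ/mol.
Cl at 240° (eclipsed): COOH(0°)/SH(0°) eclipsed 10.3; Et(120°)/H(120°) eclipsed 6.7; OCH3(240°)/Cl(240°) eclipsed 7.7 → 24.7 kJ/mol.
Cl at 300° (staggered): COOH(0°)/Cl(300°) gauche 2.8; COOH(0°)/SH(60°) gauche 3.2; Et(120°)/SH(60°) gauche 4.5; OCH3(240°)/Cl(300°) gauche 2.8 → 13.3 kJ/mol.
Max at 0° (27.4 kJ/mol), min at 180° (12.8 kJ/mol); barrier = 14.6 kJ/mol.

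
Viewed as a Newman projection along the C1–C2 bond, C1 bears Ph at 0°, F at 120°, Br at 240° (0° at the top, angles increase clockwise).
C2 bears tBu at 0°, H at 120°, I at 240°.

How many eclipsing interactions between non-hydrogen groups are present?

Non-H eclipsing pairs: Ph(0°)/tBu(0°); Br(240°)/I(240°) — 2 interactions.

2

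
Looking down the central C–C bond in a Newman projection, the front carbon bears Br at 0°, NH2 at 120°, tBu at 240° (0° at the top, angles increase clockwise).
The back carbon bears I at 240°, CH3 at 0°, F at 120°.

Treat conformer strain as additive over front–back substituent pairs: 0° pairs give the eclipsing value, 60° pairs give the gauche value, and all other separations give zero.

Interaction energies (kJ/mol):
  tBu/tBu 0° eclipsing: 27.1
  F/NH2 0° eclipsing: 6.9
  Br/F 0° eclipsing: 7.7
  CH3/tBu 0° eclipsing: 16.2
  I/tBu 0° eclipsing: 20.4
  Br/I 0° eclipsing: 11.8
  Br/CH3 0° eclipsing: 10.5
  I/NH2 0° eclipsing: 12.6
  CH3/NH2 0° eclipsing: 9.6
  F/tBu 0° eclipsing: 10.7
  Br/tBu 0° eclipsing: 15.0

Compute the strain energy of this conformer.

This conformer (eclipsed): Br–CH3 eclipsed, NH2–F eclipsed, tBu–I eclipsed; 10.5 + 6.9 + 20.4 = 37.8 kJ/mol.

37.8 kJ/mol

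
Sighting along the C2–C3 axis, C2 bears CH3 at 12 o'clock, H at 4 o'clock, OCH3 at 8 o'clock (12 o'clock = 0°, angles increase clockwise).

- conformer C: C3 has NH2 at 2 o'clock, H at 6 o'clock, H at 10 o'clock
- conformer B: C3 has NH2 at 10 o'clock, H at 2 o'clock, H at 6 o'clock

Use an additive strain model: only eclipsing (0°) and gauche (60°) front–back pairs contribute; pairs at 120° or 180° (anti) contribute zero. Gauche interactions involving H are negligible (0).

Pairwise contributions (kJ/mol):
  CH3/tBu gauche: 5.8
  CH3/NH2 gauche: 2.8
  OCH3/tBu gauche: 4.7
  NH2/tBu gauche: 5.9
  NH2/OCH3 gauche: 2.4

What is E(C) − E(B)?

-2.4 kJ/mol

C (staggered): CH3–NH2 gauche; 2.8 = 2.8 kJ/mol.
B (staggered): CH3–NH2 gauche, OCH3–NH2 gauche; 2.8 + 2.4 = 5.2 kJ/mol.
E(C) − E(B) = 2.8 − 5.2 = -2.4 kJ/mol.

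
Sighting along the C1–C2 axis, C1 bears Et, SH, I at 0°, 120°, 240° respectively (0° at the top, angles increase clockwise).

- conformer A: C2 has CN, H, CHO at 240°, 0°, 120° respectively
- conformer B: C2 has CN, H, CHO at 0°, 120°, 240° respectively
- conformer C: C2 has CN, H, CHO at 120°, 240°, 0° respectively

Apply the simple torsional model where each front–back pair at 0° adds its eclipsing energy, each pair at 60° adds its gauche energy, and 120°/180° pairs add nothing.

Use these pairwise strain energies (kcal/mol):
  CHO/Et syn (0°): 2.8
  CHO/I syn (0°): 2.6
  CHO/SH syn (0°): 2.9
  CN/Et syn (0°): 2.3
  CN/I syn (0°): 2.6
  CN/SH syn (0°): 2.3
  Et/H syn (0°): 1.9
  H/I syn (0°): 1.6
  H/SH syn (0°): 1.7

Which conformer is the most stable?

A is eclipsed. Et at 0° is eclipsed with H at 0° (1.9); SH at 120° is eclipsed with CHO at 120° (2.9); I at 240° is eclipsed with CN at 240° (2.6). Total 7.4 kcal/mol.
B is eclipsed. Et at 0° is eclipsed with CN at 0° (2.3); SH at 120° is eclipsed with H at 120° (1.7); I at 240° is eclipsed with CHO at 240° (2.6). Total 6.6 kcal/mol.
C is eclipsed. Et at 0° is eclipsed with CHO at 0° (2.8); SH at 120° is eclipsed with CN at 120° (2.3); I at 240° is eclipsed with H at 240° (1.6). Total 6.7 kcal/mol.
B has the lowest total (6.6 kcal/mol).

B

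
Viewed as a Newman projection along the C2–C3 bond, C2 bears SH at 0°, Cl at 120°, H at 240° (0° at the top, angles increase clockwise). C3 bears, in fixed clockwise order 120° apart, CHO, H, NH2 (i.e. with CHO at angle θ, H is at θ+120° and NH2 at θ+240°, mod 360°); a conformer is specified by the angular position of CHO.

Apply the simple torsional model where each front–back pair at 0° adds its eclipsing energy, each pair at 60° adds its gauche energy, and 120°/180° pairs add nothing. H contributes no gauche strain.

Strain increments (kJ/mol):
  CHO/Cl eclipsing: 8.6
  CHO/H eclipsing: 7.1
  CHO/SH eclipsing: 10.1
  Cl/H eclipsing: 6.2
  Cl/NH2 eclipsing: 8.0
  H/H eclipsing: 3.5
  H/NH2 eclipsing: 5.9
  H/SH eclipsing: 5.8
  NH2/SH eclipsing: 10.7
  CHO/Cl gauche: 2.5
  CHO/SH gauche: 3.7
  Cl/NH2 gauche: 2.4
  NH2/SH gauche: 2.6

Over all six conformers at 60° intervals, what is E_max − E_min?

CHO at 0° (eclipsed): SH(0°)/CHO(0°) eclipsed 10.1; Cl(120°)/H(120°) eclipsed 6.2; H(240°)/NH2(240°) eclipsed 5.9 → 22.2 kJ/mol.
CHO at 60° (staggered): SH(0°)/CHO(60°) gauche 3.7; SH(0°)/NH2(300°) gauche 2.6; Cl(120°)/CHO(60°) gauche 2.5 → 8.8 kJ/mol.
CHO at 120° (eclipsed): SH(0°)/NH2(0°) eclipsed 10.7; Cl(120°)/CHO(120°) eclipsed 8.6; H(240°)/H(240°) eclipsed 3.5 → 22.8 kJ/mol.
CHO at 180° (staggered): SH(0°)/NH2(60°) gauche 2.6; Cl(120°)/CHO(180°) gauche 2.5; Cl(120°)/NH2(60°) gauche 2.4 → 7.5 kJ/mol.
CHO at 240° (eclipsed): SH(0°)/H(0°) eclipsed 5.8; Cl(120°)/NH2(120°) eclipsed 8.0; H(240°)/CHO(240°) eclipsed 7.1 → 20.9 kJ/mol.
CHO at 300° (staggered): SH(0°)/CHO(300°) gauche 3.7; Cl(120°)/NH2(180°) gauche 2.4 → 6.1 kJ/mol.
Max at 120° (22.8 kJ/mol), min at 300° (6.1 kJ/mol); barrier = 16.7 kJ/mol.

16.7 kJ/mol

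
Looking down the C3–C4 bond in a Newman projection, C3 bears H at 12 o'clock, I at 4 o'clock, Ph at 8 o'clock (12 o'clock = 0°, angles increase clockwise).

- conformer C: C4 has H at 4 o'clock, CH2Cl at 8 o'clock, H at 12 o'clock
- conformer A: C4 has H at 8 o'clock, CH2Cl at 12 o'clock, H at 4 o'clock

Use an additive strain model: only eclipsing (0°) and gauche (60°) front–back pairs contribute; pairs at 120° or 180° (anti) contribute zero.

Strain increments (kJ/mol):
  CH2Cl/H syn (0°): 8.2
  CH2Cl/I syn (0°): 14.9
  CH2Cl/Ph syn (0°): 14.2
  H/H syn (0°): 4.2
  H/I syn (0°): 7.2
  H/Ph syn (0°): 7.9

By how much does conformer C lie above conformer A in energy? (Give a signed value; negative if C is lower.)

+2.3 kJ/mol

C is eclipsed. H at 0° is eclipsed with H at 0° (4.2); I at 120° is eclipsed with H at 120° (7.2); Ph at 240° is eclipsed with CH2Cl at 240° (14.2). Total 25.6 kJ/mol.
A is eclipsed. H at 0° is eclipsed with CH2Cl at 0° (8.2); I at 120° is eclipsed with H at 120° (7.2); Ph at 240° is eclipsed with H at 240° (7.9). Total 23.3 kJ/mol.
E(C) − E(A) = 25.6 − 23.3 = +2.3 kJ/mol.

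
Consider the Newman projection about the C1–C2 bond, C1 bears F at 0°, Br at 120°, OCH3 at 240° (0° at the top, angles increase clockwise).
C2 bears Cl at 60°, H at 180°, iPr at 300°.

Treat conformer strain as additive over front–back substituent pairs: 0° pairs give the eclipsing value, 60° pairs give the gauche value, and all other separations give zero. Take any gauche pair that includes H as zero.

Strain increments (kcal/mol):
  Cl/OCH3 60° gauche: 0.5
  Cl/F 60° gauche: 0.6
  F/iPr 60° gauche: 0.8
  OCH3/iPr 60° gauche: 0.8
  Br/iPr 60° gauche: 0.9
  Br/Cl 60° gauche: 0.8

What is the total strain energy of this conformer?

3.0 kcal/mol

This conformer is staggered. F at 0° is gauche with Cl at 60° (0.6); F at 0° is gauche with iPr at 300° (0.8); Br at 120° is gauche with Cl at 60° (0.8); OCH3 at 240° is gauche with iPr at 300° (0.8). Total 3.0 kcal/mol.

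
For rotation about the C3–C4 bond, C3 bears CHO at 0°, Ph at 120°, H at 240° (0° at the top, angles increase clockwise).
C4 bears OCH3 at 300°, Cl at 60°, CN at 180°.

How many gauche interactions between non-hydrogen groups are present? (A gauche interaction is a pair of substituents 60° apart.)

Non-H gauche pairs: CHO(0°)/OCH3(300°); CHO(0°)/Cl(60°); Ph(120°)/Cl(60°); Ph(120°)/CN(180°) — 4 interactions.

4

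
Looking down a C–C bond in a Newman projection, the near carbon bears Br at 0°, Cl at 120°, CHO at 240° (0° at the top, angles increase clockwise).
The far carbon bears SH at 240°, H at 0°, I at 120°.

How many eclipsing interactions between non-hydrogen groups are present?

2

Non-H eclipsing pairs: Cl(120°)/I(120°); CHO(240°)/SH(240°) — 2 interactions.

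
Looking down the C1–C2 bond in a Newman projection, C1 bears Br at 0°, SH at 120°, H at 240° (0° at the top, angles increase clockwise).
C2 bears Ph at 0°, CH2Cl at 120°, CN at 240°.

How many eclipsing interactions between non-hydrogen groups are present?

2

Non-H eclipsing pairs: Br(0°)/Ph(0°); SH(120°)/CH2Cl(120°) — 2 interactions.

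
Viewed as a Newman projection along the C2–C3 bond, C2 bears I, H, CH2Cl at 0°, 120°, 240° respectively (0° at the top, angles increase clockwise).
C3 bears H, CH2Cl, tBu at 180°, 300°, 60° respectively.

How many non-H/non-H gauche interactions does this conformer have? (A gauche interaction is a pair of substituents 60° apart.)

Non-H gauche pairs: I(0°)/CH2Cl(300°); I(0°)/tBu(60°); CH2Cl(240°)/CH2Cl(300°) — 3 interactions.

3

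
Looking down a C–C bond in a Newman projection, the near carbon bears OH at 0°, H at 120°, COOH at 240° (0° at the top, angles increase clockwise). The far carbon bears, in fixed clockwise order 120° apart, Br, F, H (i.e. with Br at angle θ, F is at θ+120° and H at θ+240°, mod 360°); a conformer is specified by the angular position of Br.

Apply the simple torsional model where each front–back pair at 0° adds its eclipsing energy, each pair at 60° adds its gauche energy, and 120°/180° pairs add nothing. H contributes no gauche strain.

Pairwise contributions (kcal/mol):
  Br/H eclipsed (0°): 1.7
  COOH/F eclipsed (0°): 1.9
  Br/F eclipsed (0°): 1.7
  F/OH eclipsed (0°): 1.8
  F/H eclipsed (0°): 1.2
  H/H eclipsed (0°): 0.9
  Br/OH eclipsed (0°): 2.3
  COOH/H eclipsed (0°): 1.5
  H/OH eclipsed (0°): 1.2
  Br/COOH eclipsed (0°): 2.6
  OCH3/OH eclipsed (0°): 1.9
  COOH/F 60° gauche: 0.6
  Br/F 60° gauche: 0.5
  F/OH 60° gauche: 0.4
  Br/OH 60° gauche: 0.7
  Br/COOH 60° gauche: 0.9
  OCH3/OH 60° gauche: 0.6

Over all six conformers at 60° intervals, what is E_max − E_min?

Br at 0° is eclipsed. OH at 0° is eclipsed with Br at 0° (2.3); H at 120° is eclipsed with F at 120° (1.2); COOH at 240° is eclipsed with H at 240° (1.5). Total 5.0 kcal/mol.
Br at 60° is staggered. OH at 0° is gauche with Br at 60° (0.7); COOH at 240° is gauche with F at 180° (0.6). Total 1.3 kcal/mol.
Br at 120° is eclipsed. OH at 0° is eclipsed with H at 0° (1.2); H at 120° is eclipsed with Br at 120° (1.7); COOH at 240° is eclipsed with F at 240° (1.9). Total 4.8 kcal/mol.
Br at 180° is staggered. OH at 0° is gauche with F at 300° (0.4); COOH at 240° is gauche with Br at 180° (0.9); COOH at 240° is gauche with F at 300° (0.6). Total 1.9 kcal/mol.
Br at 240° is eclipsed. OH at 0° is eclipsed with F at 0° (1.8); H at 120° is eclipsed with H at 120° (0.9); COOH at 240° is eclipsed with Br at 240° (2.6). Total 5.3 kcal/mol.
Br at 300° is staggered. OH at 0° is gauche with Br at 300° (0.7); OH at 0° is gauche with F at 60° (0.4); COOH at 240° is gauche with Br at 300° (0.9). Total 2.0 kcal/mol.
Max at 240° (5.3 kcal/mol), min at 60° (1.3 kcal/mol); barrier = 4.0 kcal/mol.

4.0 kcal/mol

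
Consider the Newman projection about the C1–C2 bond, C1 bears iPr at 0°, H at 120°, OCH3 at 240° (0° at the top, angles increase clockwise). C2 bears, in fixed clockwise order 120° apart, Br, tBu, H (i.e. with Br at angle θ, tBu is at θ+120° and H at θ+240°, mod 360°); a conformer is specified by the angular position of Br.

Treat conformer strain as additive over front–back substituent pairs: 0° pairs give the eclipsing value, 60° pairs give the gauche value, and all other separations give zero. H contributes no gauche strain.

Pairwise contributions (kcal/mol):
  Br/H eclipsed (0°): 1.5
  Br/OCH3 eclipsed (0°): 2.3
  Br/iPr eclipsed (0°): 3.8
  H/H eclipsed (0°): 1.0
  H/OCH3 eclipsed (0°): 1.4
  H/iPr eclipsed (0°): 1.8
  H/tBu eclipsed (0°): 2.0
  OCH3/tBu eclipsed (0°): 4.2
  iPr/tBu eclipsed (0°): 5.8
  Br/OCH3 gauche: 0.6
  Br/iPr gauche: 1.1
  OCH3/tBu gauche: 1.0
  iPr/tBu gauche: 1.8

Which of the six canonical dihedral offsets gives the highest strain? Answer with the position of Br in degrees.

240°

Br at 0° (eclipsed): iPr(0°)/Br(0°) eclipsed 3.8; H(120°)/tBu(120°) eclipsed 2.0; OCH3(240°)/H(240°) eclipsed 1.4 → 7.2 kcal/mol.
Br at 60° (staggered): iPr(0°)/Br(60°) gauche 1.1; OCH3(240°)/tBu(180°) gauche 1.0 → 2.1 kcal/mol.
Br at 120° (eclipsed): iPr(0°)/H(0°) eclipsed 1.8; H(120°)/Br(120°) eclipsed 1.5; OCH3(240°)/tBu(240°) eclipsed 4.2 → 7.5 kcal/mol.
Br at 180° (staggered): iPr(0°)/tBu(300°) gauche 1.8; OCH3(240°)/Br(180°) gauche 0.6; OCH3(240°)/tBu(300°) gauche 1.0 → 3.4 kcal/mol.
Br at 240° (eclipsed): iPr(0°)/tBu(0°) eclipsed 5.8; H(120°)/H(120°) eclipsed 1.0; OCH3(240°)/Br(240°) eclipsed 2.3 → 9.1 kcal/mol.
Br at 300° (staggered): iPr(0°)/Br(300°) gauche 1.1; iPr(0°)/tBu(60°) gauche 1.8; OCH3(240°)/Br(300°) gauche 0.6 → 3.5 kcal/mol.
The maximum (9.1 kcal/mol) occurs with Br at 240°.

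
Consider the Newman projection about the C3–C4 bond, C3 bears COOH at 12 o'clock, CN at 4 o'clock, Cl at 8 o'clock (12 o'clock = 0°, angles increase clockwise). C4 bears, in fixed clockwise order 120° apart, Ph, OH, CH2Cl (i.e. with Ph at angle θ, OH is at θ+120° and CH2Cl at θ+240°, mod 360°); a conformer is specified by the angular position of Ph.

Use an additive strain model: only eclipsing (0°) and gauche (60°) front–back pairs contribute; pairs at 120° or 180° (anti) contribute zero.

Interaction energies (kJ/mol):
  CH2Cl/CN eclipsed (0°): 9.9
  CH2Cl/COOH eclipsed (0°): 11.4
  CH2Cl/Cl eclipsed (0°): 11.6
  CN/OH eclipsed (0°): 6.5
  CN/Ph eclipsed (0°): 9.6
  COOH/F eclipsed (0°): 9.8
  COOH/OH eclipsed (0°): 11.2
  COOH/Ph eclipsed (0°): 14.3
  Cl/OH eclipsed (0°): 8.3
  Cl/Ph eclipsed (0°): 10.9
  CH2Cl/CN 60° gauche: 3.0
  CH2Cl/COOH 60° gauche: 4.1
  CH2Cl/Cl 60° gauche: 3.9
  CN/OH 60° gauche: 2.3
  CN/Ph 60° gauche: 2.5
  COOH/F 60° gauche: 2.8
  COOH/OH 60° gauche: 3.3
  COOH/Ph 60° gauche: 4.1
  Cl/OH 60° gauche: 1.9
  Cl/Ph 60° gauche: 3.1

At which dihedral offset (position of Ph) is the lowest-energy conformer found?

180°

Ph at 0° is eclipsed. COOH at 0° is eclipsed with Ph at 0° (14.3); CN at 120° is eclipsed with OH at 120° (6.5); Cl at 240° is eclipsed with CH2Cl at 240° (11.6). Total 32.4 kJ/mol.
Ph at 60° is staggered. COOH at 0° is gauche with Ph at 60° (4.1); COOH at 0° is gauche with CH2Cl at 300° (4.1); CN at 120° is gauche with Ph at 60° (2.5); CN at 120° is gauche with OH at 180° (2.3); Cl at 240° is gauche with OH at 180° (1.9); Cl at 240° is gauche with CH2Cl at 300° (3.9). Total 18.8 kJ/mol.
Ph at 120° is eclipsed. COOH at 0° is eclipsed with CH2Cl at 0° (11.4); CN at 120° is eclipsed with Ph at 120° (9.6); Cl at 240° is eclipsed with OH at 240° (8.3). Total 29.3 kJ/mol.
Ph at 180° is staggered. COOH at 0° is gauche with OH at 300° (3.3); COOH at 0° is gauche with CH2Cl at 60° (4.1); CN at 120° is gauche with Ph at 180° (2.5); CN at 120° is gauche with CH2Cl at 60° (3.0); Cl at 240° is gauche with Ph at 180° (3.1); Cl at 240° is gauche with OH at 300° (1.9). Total 17.9 kJ/mol.
Ph at 240° is eclipsed. COOH at 0° is eclipsed with OH at 0° (11.2); CN at 120° is eclipsed with CH2Cl at 120° (9.9); Cl at 240° is eclipsed with Ph at 240° (10.9). Total 32.0 kJ/mol.
Ph at 300° is staggered. COOH at 0° is gauche with Ph at 300° (4.1); COOH at 0° is gauche with OH at 60° (3.3); CN at 120° is gauche with OH at 60° (2.3); CN at 120° is gauche with CH2Cl at 180° (3.0); Cl at 240° is gauche with Ph at 300° (3.1); Cl at 240° is gauche with CH2Cl at 180° (3.9). Total 19.7 kJ/mol.
The minimum (17.9 kJ/mol) occurs with Ph at 180°.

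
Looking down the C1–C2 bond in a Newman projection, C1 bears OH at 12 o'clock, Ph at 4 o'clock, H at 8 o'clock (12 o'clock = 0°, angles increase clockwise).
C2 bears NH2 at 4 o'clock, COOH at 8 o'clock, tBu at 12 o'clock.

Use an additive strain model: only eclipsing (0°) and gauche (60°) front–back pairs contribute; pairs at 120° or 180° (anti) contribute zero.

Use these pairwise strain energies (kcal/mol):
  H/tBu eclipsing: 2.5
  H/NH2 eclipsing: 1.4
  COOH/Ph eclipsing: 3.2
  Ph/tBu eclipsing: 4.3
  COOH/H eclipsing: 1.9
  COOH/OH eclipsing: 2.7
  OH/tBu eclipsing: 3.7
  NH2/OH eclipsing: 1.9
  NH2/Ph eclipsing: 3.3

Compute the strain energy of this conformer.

8.9 kcal/mol

This conformer (eclipsed): OH(0°)/tBu(0°) eclipsed 3.7; Ph(120°)/NH2(120°) eclipsed 3.3; H(240°)/COOH(240°) eclipsed 1.9 → 8.9 kcal/mol.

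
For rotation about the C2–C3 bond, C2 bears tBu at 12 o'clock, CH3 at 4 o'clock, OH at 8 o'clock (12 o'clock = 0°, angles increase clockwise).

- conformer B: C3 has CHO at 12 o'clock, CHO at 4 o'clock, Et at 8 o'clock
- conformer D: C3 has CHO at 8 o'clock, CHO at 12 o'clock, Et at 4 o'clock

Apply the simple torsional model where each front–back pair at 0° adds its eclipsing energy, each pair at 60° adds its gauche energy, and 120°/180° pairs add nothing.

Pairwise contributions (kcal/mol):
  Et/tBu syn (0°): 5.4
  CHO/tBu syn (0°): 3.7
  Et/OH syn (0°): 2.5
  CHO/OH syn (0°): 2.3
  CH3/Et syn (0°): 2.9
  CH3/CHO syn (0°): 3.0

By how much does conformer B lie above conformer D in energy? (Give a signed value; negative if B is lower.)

B (eclipsed): tBu–CHO eclipsed, CH3–CHO eclipsed, OH–Et eclipsed; 3.7 + 3.0 + 2.5 = 9.2 kcal/mol.
D (eclipsed): tBu–CHO eclipsed, CH3–Et eclipsed, OH–CHO eclipsed; 3.7 + 2.9 + 2.3 = 8.9 kcal/mol.
E(B) − E(D) = 9.2 − 8.9 = +0.3 kcal/mol.

+0.3 kcal/mol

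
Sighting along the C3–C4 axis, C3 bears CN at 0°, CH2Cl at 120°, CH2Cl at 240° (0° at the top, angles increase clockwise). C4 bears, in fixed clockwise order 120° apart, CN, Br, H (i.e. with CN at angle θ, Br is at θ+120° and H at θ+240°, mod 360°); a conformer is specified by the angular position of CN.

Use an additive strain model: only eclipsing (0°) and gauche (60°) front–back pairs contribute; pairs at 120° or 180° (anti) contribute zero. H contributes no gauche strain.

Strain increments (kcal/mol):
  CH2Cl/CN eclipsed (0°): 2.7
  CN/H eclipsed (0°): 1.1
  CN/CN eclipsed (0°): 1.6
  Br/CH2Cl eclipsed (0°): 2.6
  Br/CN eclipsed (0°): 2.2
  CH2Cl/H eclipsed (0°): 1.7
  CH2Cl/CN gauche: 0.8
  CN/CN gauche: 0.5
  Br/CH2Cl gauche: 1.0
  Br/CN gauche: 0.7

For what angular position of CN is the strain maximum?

240°

CN at 0° (eclipsed): CN(0°)/CN(0°) eclipsed 1.6; CH2Cl(120°)/Br(120°) eclipsed 2.6; CH2Cl(240°)/H(240°) eclipsed 1.7 → 5.9 kcal/mol.
CN at 60° (staggered): CN(0°)/CN(60°) gauche 0.5; CH2Cl(120°)/CN(60°) gauche 0.8; CH2Cl(120°)/Br(180°) gauche 1.0; CH2Cl(240°)/Br(180°) gauche 1.0 → 3.3 kcal/mol.
CN at 120° (eclipsed): CN(0°)/H(0°) eclipsed 1.1; CH2Cl(120°)/CN(120°) eclipsed 2.7; CH2Cl(240°)/Br(240°) eclipsed 2.6 → 6.4 kcal/mol.
CN at 180° (staggered): CN(0°)/Br(300°) gauche 0.7; CH2Cl(120°)/CN(180°) gauche 0.8; CH2Cl(240°)/CN(180°) gauche 0.8; CH2Cl(240°)/Br(300°) gauche 1.0 → 3.3 kcal/mol.
CN at 240° (eclipsed): CN(0°)/Br(0°) eclipsed 2.2; CH2Cl(120°)/H(120°) eclipsed 1.7; CH2Cl(240°)/CN(240°) eclipsed 2.7 → 6.6 kcal/mol.
CN at 300° (staggered): CN(0°)/CN(300°) gauche 0.5; CN(0°)/Br(60°) gauche 0.7; CH2Cl(120°)/Br(60°) gauche 1.0; CH2Cl(240°)/CN(300°) gauche 0.8 → 3.0 kcal/mol.
The maximum (6.6 kcal/mol) occurs with CN at 240°.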